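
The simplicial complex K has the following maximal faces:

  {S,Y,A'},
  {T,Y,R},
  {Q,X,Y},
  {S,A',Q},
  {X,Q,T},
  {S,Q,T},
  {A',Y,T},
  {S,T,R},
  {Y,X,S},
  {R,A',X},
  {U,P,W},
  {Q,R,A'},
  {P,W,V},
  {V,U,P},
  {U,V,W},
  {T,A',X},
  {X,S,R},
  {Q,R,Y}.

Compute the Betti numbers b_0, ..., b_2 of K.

b_0 = 2, b_1 = 2, b_2 = 2.

Order the vertices as P < Q < R < S < T < U < V < W < X < Y < A'. Listing each simplex with vertices in this order, K has dimension 2 with simplices:

  0-simplices (11): [P], [Q], [R], [S], [T], [U], [V], [W], [X], [Y], [A']
  1-simplices (27): (27 of them)
  2-simplices (18): (18 of them)

giving chain groups C_0 ≅ Z^11, C_1 ≅ Z^27, C_2 ≅ Z^18.

∂_1: C_1 → C_0 sends each edge [p,q] (with p < q) to q − p.
The resulting 11×27 matrix has rank 9, and its Smith normal form has invariant factors (1,1,1,1,1,1,1,1,1).

The boundary map ∂_2: C_2 → C_1 sends each 2-simplex [p,q,r] to [q,r] − [p,r] + [p,q]. For instance
  ∂[Q,R,A'] = [R,A'] − [Q,A'] + [Q,R],
  ∂[Q,T,X] = [T,X] − [Q,X] + [Q,T].
As a 27×18 matrix over Z this has rank 16, with invariant factors (1,1,1,1,1,1,1,1,1,1,1,1,1,1,1,1).

From H_k ≅ ker(∂_k) / im(∂_{k+1}) we obtain:

  H_0: rank C_0 − rank ∂_1 = 11 − 9 = 2, and the invariant factors of ∂_1 are all 1, so H_0 ≅ Z^2.
  H_1: rank ker ∂_1 − rank ∂_2 = (27 − 9) − 16 = 2, and the invariant factors of ∂_2 are all 1, so H_1 ≅ Z^2.
  H_2: rank ker ∂_2 − rank ∂_3 = (18 − 16) − 0 = 2, and there is no ∂_3, so H_2 ≅ Z^2.

(K is a triangulation of the disjoint union of the 2-sphere S^2 and the torus T^2.)

Hence the Betti numbers are b_0 = 2, b_1 = 2, b_2 = 2.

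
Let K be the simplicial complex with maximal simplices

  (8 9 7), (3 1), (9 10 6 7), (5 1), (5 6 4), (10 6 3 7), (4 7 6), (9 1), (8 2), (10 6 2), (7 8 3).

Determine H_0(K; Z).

H_0 = Z.

Order the vertices as 1 < 2 < 3 < 4 < 5 < 6 < 7 < 8 < 9 < 10. Listing each simplex with vertices in this order, K has dimension 3 with simplices:

  0-simplices (10): [1], [2], [3], [4], [5], [6], [7], [8], [9], [10]
  1-simplices (22): [1,3], [1,5], [1,9], [2,6], [2,8], [2,10], [3,6], [3,7], [3,8], [3,10], [4,5], [4,6], [4,7], [5,6], [6,7], [6,9], [6,10], [7,8], [7,9], [7,10], [8,9], [9,10]
  2-simplices (12): [2,6,10], [3,6,7], [3,6,10], [3,7,8], [3,7,10], [4,5,6], [4,6,7], [6,7,9], [6,7,10], [6,9,10], [7,8,9], [7,9,10]
  3-simplices (2): [3,6,7,10], [6,7,9,10]

so the chain groups are C_0 ≅ Z^10, C_1 ≅ Z^22, C_2 ≅ Z^12, C_3 ≅ Z^2.

The boundary map ∂_1: C_1 → C_0 sends each edge [p,q] (with p < q) to q − p. For instance
  ∂[7,8] = [8] − [7].
This gives a 10×22 integer matrix of rank 9; reducing to Smith normal form yields diagonal entries (1,1,1,1,1,1,1,1,1).

Boundary ∂_2: C_2 → C_1 sends each 2-simplex [p,q,r] to [q,r] − [p,r] + [p,q]. For instance
  ∂[6,9,10] = [9,10] − [6,10] + [6,9],
  ∂[3,7,8] = [7,8] − [3,8] + [3,7].
As a 22×12 matrix over Z this has rank 10, with invariant factors (1,1,1,1,1,1,1,1,1,1).

Boundary ∂_3: C_3 → C_2 sends each 3-simplex σ to the alternating sum Σ_i (−1)^i (σ with its i-th vertex removed). For instance
  ∂[3,6,7,10] = [6,7,10] − [3,7,10] + [3,6,10] − [3,6,7],
  ∂[6,7,9,10] = [7,9,10] − [6,9,10] + [6,7,10] − [6,7,9].
This gives a 12×2 integer matrix of rank 2; reducing to Smith normal form yields diagonal entries (1,1).

Now H_k = ker ∂_k / im ∂_{k+1}, so:

  H_0: rank C_0 − rank ∂_1 = 10 − 9 = 1, and the invariant factors of ∂_1 are all 1, so H_0 ≅ Z.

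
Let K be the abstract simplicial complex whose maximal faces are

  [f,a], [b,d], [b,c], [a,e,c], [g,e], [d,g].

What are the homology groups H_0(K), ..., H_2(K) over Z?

Order the vertices as a < b < c < d < e < f < g. Listing each simplex with vertices in this order, K has dimension 2 with simplices:

  0-simplices (7): a, b, c, d, e, f, g
  1-simplices (8): ac, ae, af, bc, bd, ce, dg, eg
  2-simplices (1): ace

Hence C_0 ≅ Z^7, C_1 ≅ Z^8, C_2 ≅ Z^1.

The boundary map ∂_1: C_1 → C_0 maps an edge to its endpoints' difference, ∂[p,q] = q − p.
The 7×8 boundary matrix has rank 6 and Smith normal form diag(1,1,1,1,1,1).

∂_2: C_2 → C_1 maps a triangle to the signed sum of its edges. For instance
  ∂ace = ce − ae + ac.
The resulting 8×1 matrix has rank 1, and its Smith normal form has invariant factors (1).

Now H_k = ker ∂_k / im ∂_{k+1}, so:

  H_0: rank C_0 − rank ∂_1 = 7 − 6 = 1, and the invariant factors of ∂_1 are all 1, so H_0 = Z.
  H_1: rank ker ∂_1 − rank ∂_2 = (8 − 6) − 1 = 1, and the invariant factors of ∂_2 are all 1, so H_1 = Z.
  H_2: rank ker ∂_2 − rank ∂_3 = (1 − 1) − 0 = 0, and there is no ∂_3, so H_2 = 0.

H_0 = Z,  H_1 = Z,  H_2 = 0.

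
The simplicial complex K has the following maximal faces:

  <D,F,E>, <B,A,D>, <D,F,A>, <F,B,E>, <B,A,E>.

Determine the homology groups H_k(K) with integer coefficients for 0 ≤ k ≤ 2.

K has 5 vertices, 10 edges, 5 triangles.
rank ∂_0 = 0, rank ∂_1 = 4 ⇒ b_0 = 5 − 0 − 4 = 1; all invariant factors of ∂_1 are 1 so no torsion. So H_0 = Z.
rank ∂_1 = 4, rank ∂_2 = 5 ⇒ b_1 = 10 − 4 − 5 = 1; all invariant factors of ∂_2 are 1 so no torsion. So H_1 = Z.
rank ∂_2 = 5, rank ∂_3 = 0 ⇒ b_2 = 5 − 5 − 0 = 0. So H_2 = 0.

H_0 ≅ Z,  H_1 ≅ Z,  H_2 = 0.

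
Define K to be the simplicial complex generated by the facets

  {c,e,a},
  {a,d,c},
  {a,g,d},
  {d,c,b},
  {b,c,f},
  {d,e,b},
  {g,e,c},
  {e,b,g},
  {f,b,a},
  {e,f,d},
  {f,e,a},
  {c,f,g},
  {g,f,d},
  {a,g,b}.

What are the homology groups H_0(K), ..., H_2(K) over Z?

H_0 = Z,  H_1 = Z^2,  H_2 = Z.

K has 7 vertices, 21 edges, 14 triangles.
rank ∂_0 = 0, rank ∂_1 = 6 ⇒ b_0 = 7 − 0 − 6 = 1; all invariant factors of ∂_1 are 1 so no torsion. So H_0 ≅ Z.
rank ∂_1 = 6, rank ∂_2 = 13 ⇒ b_1 = 21 − 6 − 13 = 2; all invariant factors of ∂_2 are 1 so no torsion. So H_1 ≅ Z^2.
rank ∂_2 = 13, rank ∂_3 = 0 ⇒ b_2 = 14 − 13 − 0 = 1. So H_2 ≅ Z.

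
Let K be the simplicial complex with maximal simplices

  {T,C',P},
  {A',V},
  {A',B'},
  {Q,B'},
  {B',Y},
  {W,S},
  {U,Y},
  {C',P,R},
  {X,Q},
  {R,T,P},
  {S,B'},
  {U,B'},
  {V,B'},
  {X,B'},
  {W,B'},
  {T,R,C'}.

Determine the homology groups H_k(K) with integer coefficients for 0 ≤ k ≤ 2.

H_0 = Z^2,  H_1 = Z^4,  H_2 = Z.

We work with the vertex ordering P < Q < R < S < T < U < V < W < X < Y < A' < B' < C'. The simplices of K, each written with vertices in increasing order, are:

  0-simplices (13): [P], [Q], [R], [S], [T], [U], [V], [W], [X], [Y], [A'], [B'], [C']
  1-simplices (18): [P,R], [P,T], [P,C'], [Q,X], [Q,B'], [R,T], [R,C'], [S,W], [S,B'], [T,C'], [U,Y], [U,B'], [V,A'], [V,B'], [W,B'], [X,B'], [Y,B'], [A',B']
  2-simplices (4): [P,R,T], [P,R,C'], [P,T,C'], [R,T,C']

giving chain groups C_0 ≅ Z^13, C_1 ≅ Z^18, C_2 ≅ Z^4.

The boundary map ∂_1: C_1 → C_0 sends each edge [p,q] (with p < q) to q − p.
The 13×18 boundary matrix has rank 11 and Smith normal form diag(1,1,1,1,1,1,1,1,1,1,1).

∂_2: C_2 → C_1 acts by ∂[p,q,r] = [q,r] − [p,r] + [p,q]. For instance
  ∂[P,T,C'] = [T,C'] − [P,C'] + [P,T],
  ∂[P,R,T] = [R,T] − [P,T] + [P,R].
This gives a 18×4 integer matrix of rank 3; reducing to Smith normal form yields diagonal entries (1,1,1).

Now H_k = ker ∂_k / im ∂_{k+1}, so:

  H_0: rank C_0 − rank ∂_1 = 13 − 11 = 2, and the invariant factors of ∂_1 are all 1, so H_0 ≅ Z^2.
  H_1: rank ker ∂_1 − rank ∂_2 = (18 − 11) − 3 = 4, and the invariant factors of ∂_2 are all 1, so H_1 ≅ Z^4.
  H_2: rank ker ∂_2 − rank ∂_3 = (4 − 3) − 0 = 1, and there is no ∂_3, so H_2 ≅ Z.

As a check, the Euler characteristic is 13 − 18 + 4 = -1, which agrees with 2 − 4 + 1 = -1.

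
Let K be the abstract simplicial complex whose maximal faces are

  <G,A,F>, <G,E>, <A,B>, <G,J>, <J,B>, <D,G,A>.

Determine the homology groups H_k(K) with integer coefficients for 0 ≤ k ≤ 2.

K has 7 vertices, 9 edges, 2 triangles.
rank ∂_0 = 0, rank ∂_1 = 6 ⇒ b_0 = 7 − 0 − 6 = 1; all invariant factors of ∂_1 are 1 so no torsion. So H_0 ≅ Z.
rank ∂_1 = 6, rank ∂_2 = 2 ⇒ b_1 = 9 − 6 − 2 = 1; all invariant factors of ∂_2 are 1 so no torsion. So H_1 ≅ Z.
rank ∂_2 = 2, rank ∂_3 = 0 ⇒ b_2 = 2 − 2 − 0 = 0. So H_2 ≅ 0.

H_0 = Z,  H_1 = Z,  H_2 = 0.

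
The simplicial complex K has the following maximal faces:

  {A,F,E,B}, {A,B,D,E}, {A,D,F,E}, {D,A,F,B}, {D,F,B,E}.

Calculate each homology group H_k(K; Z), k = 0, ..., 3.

H_0 = Z,  H_1 = 0,  H_2 = 0,  H_3 = Z.

We work with the vertex ordering A < B < D < E < F. The simplices of K, each written with vertices in increasing order, are:

  0-simplices (5): A, B, D, E, F
  1-simplices (10): AB, AD, AE, AF, BD, BE, BF, DE, DF, EF
  2-simplices (10): ABD, ABE, ABF, ADE, ADF, AEF, BDE, BDF, BEF, DEF
  3-simplices (5): ABDE, ABDF, ABEF, ADEF, BDEF

giving chain groups C_0 ≅ Z^5, C_1 ≅ Z^10, C_2 ≅ Z^10, C_3 ≅ Z^5.

Boundary ∂_1: C_1 → C_0 maps an edge to its endpoints' difference, ∂[p,q] = q − p.
As a 5×10 matrix over Z this has rank 4, with invariant factors (1,1,1,1).

∂_2: C_2 → C_1 maps a triangle to the signed sum of its edges. For instance
  ∂ADF = DF − AF + AD,
  ∂ABF = BF − AF + AB.
The resulting 10×10 matrix has rank 6, and its Smith normal form has invariant factors (1,1,1,1,1,1).

∂_3: C_3 → C_2 sends each 3-simplex σ to the alternating sum Σ_i (−1)^i (σ with its i-th vertex removed). For instance
  ∂ABEF = BEF − AEF + ABF − ABE,
  ∂ADEF = DEF − AEF + ADF − ADE.
As a 10×5 matrix over Z this has rank 4, with invariant factors (1,1,1,1).

Reading off H_k = ker ∂_k / im ∂_{k+1}:

  H_0: rank C_0 − rank ∂_1 = 5 − 4 = 1, and the invariant factors of ∂_1 are all 1, so H_0 = Z.
  H_1: rank ker ∂_1 − rank ∂_2 = (10 − 4) − 6 = 0, and the invariant factors of ∂_2 are all 1, so H_1 = 0.
  H_2: rank ker ∂_2 − rank ∂_3 = (10 − 6) − 4 = 0, and the invariant factors of ∂_3 are all 1, so H_2 = 0.
  H_3: rank ker ∂_3 − rank ∂_4 = (5 − 4) − 0 = 1, and there is no ∂_4, so H_3 = Z.

(K is a triangulation of the 3-sphere S^3.)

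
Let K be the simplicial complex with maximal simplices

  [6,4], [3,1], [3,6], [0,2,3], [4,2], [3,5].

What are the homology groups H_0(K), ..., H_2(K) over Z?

Take the total order 0 < 1 < 2 < 3 < 4 < 5 < 6 on the vertex set. Then K (dimension 2) consists of the simplices:

  0-simplices (7): [0], [1], [2], [3], [4], [5], [6]
  1-simplices (8): [0,2], [0,3], [1,3], [2,3], [2,4], [3,5], [3,6], [4,6]
  2-simplices (1): [0,2,3]

Hence C_0 ≅ Z^7, C_1 ≅ Z^8, C_2 ≅ Z^1.

∂_1: C_1 → C_0 sends each edge [p,q] (with p < q) to q − p. For instance
  ∂[0,3] = [3] − [0].
The resulting 7×8 matrix has rank 6, and its Smith normal form has invariant factors (1,1,1,1,1,1).

Boundary ∂_2: C_2 → C_1 maps a triangle to the signed sum of its edges. For instance
  ∂[0,2,3] = [2,3] − [0,3] + [0,2].
The 8×1 boundary matrix has rank 1 and Smith normal form diag(1).

Computing H_k = (kernel of ∂_k) / (image of ∂_{k+1}):

  H_0: rank C_0 − rank ∂_1 = 7 − 6 = 1, and the invariant factors of ∂_1 are all 1, so H_0 = Z.
  H_1: rank ker ∂_1 − rank ∂_2 = (8 − 6) − 1 = 1, and the invariant factors of ∂_2 are all 1, so H_1 = Z.
  H_2: rank ker ∂_2 − rank ∂_3 = (1 − 1) − 0 = 0, and there is no ∂_3, so H_2 = 0.

H_0 = Z,  H_1 = Z,  H_2 = 0.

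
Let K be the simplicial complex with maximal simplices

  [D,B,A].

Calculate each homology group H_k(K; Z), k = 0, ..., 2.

H_0 ≅ Z,  H_1 = 0,  H_2 = 0.

We work with the vertex ordering A < B < D. The simplices of K, each written with vertices in increasing order, are:

  0-simplices (3): A, B, D
  1-simplices (3): AB, AD, BD
  2-simplices (1): ABD

Hence C_0 ≅ Z^3, C_1 ≅ Z^3, C_2 ≅ Z^1.

The boundary map ∂_1: C_1 → C_0 is given by ∂[p,q] = [q] − [p]. For instance
  ∂AB = B − A.
The resulting 3×3 matrix has rank 2, and its Smith normal form has invariant factors (1,1).

Boundary ∂_2: C_2 → C_1 maps a triangle to the signed sum of its edges. For instance
  ∂ABD = BD − AD + AB.
As a 3×1 matrix over Z this has rank 1, with invariant factors (1).

From H_k ≅ ker(∂_k) / im(∂_{k+1}) we obtain:

  H_0: rank C_0 − rank ∂_1 = 3 − 2 = 1, and the invariant factors of ∂_1 are all 1, so H_0 = Z.
  H_1: rank ker ∂_1 − rank ∂_2 = (3 − 2) − 1 = 0, and the invariant factors of ∂_2 are all 1, so H_1 = 0.
  H_2: rank ker ∂_2 − rank ∂_3 = (1 − 1) − 0 = 0, and there is no ∂_3, so H_2 = 0.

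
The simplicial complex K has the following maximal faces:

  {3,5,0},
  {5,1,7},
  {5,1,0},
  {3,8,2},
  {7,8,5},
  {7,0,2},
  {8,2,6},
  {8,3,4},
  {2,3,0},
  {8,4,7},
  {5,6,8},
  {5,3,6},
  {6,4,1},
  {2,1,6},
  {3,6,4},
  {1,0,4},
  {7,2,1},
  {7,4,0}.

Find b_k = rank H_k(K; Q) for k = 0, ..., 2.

b_0 = 1, b_1 = 1, b_2 = 0.

We work with the vertex ordering 0 < 1 < 2 < 3 < 4 < 5 < 6 < 7 < 8. The simplices of K, each written with vertices in increasing order, are:

  0-simplices (9): [0], [1], [2], [3], [4], [5], [6], [7], [8]
  1-simplices (27): (27 of them)
  2-simplices (18): [0,1,4], [0,1,5], [0,2,3], [0,2,7], [0,3,5], [0,4,7], [1,2,6], [1,2,7], [1,4,6], [1,5,7], [2,3,8], [2,6,8], [3,4,6], [3,4,8], [3,5,6], [4,7,8], [5,6,8], [5,7,8]

so the chain groups are C_0 ≅ Z^9, C_1 ≅ Z^27, C_2 ≅ Z^18.

∂_1: C_1 → C_0 sends each edge [p,q] (with p < q) to q − p. For instance
  ∂[7,8] = [8] − [7].
As a 9×27 matrix over Z this has rank 8, with invariant factors (1,1,1,1,1,1,1,1).

Boundary ∂_2: C_2 → C_1 maps a triangle to the signed sum of its edges. For instance
  ∂[4,7,8] = [7,8] − [4,8] + [4,7],
  ∂[5,6,8] = [6,8] − [5,8] + [5,6].
As a 27×18 matrix over Z this has rank 18, with invariant factors (1,1,1,1,1,1,1,1,1,1,1,1,1,1,1,1,1,2).

Reading off H_k = ker ∂_k / im ∂_{k+1}:

  H_0: rank C_0 − rank ∂_1 = 9 − 8 = 1, and the invariant factors of ∂_1 are all 1, so H_0 = Z.
  H_1: rank ker ∂_1 − rank ∂_2 = (27 − 8) − 18 = 1, and ∂_2 has invariant factor 2 > 1, so H_1 = Z ⊕ Z_2.
  H_2: rank ker ∂_2 − rank ∂_3 = (18 − 18) − 0 = 0, and there is no ∂_3, so H_2 = 0.

(K is a triangulation of the Klein bottle.)

Hence the Betti numbers are b_0 = 1, b_1 = 1, b_2 = 0.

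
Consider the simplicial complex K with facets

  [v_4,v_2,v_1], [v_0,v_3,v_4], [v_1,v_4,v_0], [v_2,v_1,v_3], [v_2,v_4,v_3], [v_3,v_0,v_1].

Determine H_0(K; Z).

Fix the vertex order v_0 < v_1 < v_2 < v_3 < v_4 and write every simplex with vertices in increasing order. Then dim K = 2 and the simplices of K are:

  0-simplices (5): [v_0], [v_1], [v_2], [v_3], [v_4]
  1-simplices (9): [v_0,v_1], [v_0,v_3], [v_0,v_4], [v_1,v_2], [v_1,v_3], [v_1,v_4], [v_2,v_3], [v_2,v_4], [v_3,v_4]
  2-simplices (6): [v_0,v_1,v_3], [v_0,v_1,v_4], [v_0,v_3,v_4], [v_1,v_2,v_3], [v_1,v_2,v_4], [v_2,v_3,v_4]

so the chain groups are C_0 ≅ Z^5, C_1 ≅ Z^9, C_2 ≅ Z^6.

The boundary map ∂_1: C_1 → C_0 is given by ∂[p,q] = [q] − [p]. For instance
  ∂[v_2,v_3] = [v_3] − [v_2].
This gives a 5×9 integer matrix of rank 4; reducing to Smith normal form yields diagonal entries (1,1,1,1).

Boundary ∂_2: C_2 → C_1 sends each 2-simplex [p,q,r] to [q,r] − [p,r] + [p,q]. For instance
  ∂[v_1,v_2,v_3] = [v_2,v_3] − [v_1,v_3] + [v_1,v_2],
  ∂[v_0,v_1,v_3] = [v_1,v_3] − [v_0,v_3] + [v_0,v_1].
As a 9×6 matrix over Z this has rank 5, with invariant factors (1,1,1,1,1).

From H_k ≅ ker(∂_k) / im(∂_{k+1}) we obtain:

  H_0: rank C_0 − rank ∂_1 = 5 − 4 = 1, and the invariant factors of ∂_1 are all 1, so H_0 = Z.

(K is a triangulation of the 2-sphere S^2.)

H_0 ≅ Z.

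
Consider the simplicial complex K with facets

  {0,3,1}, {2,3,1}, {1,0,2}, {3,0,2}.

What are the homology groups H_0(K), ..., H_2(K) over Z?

H_0 = Z,  H_1 = 0,  H_2 = Z.

We work with the vertex ordering 0 < 1 < 2 < 3. The simplices of K, each written with vertices in increasing order, are:

  0-simplices (4): [0], [1], [2], [3]
  1-simplices (6): [0,1], [0,2], [0,3], [1,2], [1,3], [2,3]
  2-simplices (4): [0,1,2], [0,1,3], [0,2,3], [1,2,3]

so the chain groups are C_0 ≅ Z^4, C_1 ≅ Z^6, C_2 ≅ Z^4.

Boundary ∂_1: C_1 → C_0 is given by ∂[p,q] = [q] − [p]. For instance
  ∂[0,2] = [2] − [0].
The resulting 4×6 matrix has rank 3, and its Smith normal form has invariant factors (1,1,1).

The boundary map ∂_2: C_2 → C_1 acts by ∂[p,q,r] = [q,r] − [p,r] + [p,q]. For instance
  ∂[0,2,3] = [2,3] − [0,3] + [0,2],
  ∂[0,1,3] = [1,3] − [0,3] + [0,1].
The 6×4 boundary matrix has rank 3 and Smith normal form diag(1,1,1).

From H_k ≅ ker(∂_k) / im(∂_{k+1}) we obtain:

  H_0: rank C_0 − rank ∂_1 = 4 − 3 = 1, and the invariant factors of ∂_1 are all 1, so H_0 = Z.
  H_1: rank ker ∂_1 − rank ∂_2 = (6 − 3) − 3 = 0, and the invariant factors of ∂_2 are all 1, so H_1 = 0.
  H_2: rank ker ∂_2 − rank ∂_3 = (4 − 3) − 0 = 1, and there is no ∂_3, so H_2 = Z.

(K is a triangulation of the 2-sphere S^2.)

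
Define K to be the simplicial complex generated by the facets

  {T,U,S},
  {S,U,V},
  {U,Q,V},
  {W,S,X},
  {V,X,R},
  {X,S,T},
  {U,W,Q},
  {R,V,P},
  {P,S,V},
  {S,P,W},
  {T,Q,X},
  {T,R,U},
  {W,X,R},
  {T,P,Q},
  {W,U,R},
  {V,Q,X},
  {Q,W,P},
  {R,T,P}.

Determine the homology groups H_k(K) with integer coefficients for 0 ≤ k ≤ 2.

H_0 ≅ Z,  H_1 ≅ Z^2,  H_2 ≅ Z.

K has 9 vertices, 27 edges, 18 triangles.
rank ∂_0 = 0, rank ∂_1 = 8 ⇒ b_0 = 9 − 0 − 8 = 1; all invariant factors of ∂_1 are 1 so no torsion. So H_0 ≅ Z.
rank ∂_1 = 8, rank ∂_2 = 17 ⇒ b_1 = 27 − 8 − 17 = 2; all invariant factors of ∂_2 are 1 so no torsion. So H_1 ≅ Z^2.
rank ∂_2 = 17, rank ∂_3 = 0 ⇒ b_2 = 18 − 17 − 0 = 1. So H_2 ≅ Z.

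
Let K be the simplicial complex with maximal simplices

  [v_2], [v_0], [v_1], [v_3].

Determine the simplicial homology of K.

H_0 ≅ Z^4.

K has 4 vertices.
rank ∂_0 = 0, rank ∂_1 = 0 ⇒ b_0 = 4 − 0 − 0 = 4. So H_0 ≅ Z^4.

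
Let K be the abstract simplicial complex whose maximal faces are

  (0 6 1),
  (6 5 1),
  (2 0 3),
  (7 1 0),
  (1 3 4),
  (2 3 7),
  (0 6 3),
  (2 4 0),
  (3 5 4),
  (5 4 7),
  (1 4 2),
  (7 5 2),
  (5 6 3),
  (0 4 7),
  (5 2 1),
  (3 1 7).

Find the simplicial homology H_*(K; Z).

H_0 ≅ Z,  H_1 ≅ Z^2,  H_2 ≅ Z.

Fix the vertex order 0 < 1 < 2 < 3 < 4 < 5 < 6 < 7 and write every simplex with vertices in increasing order. Then dim K = 2 and the simplices of K are:

  0-simplices (8): [0], [1], [2], [3], [4], [5], [6], [7]
  1-simplices (24): (24 of them)
  2-simplices (16): [0,1,6], [0,1,7], [0,2,3], [0,2,4], [0,3,6], [0,4,7], [1,2,4], [1,2,5], [1,3,4], [1,3,7], [1,5,6], [2,3,7], [2,5,7], [3,4,5], [3,5,6], [4,5,7]

giving chain groups C_0 ≅ Z^8, C_1 ≅ Z^24, C_2 ≅ Z^16.

The boundary map ∂_1: C_1 → C_0 is given by ∂[p,q] = [q] − [p].
This gives a 8×24 integer matrix of rank 7; reducing to Smith normal form yields diagonal entries (1,1,1,1,1,1,1).

Boundary ∂_2: C_2 → C_1 sends each 2-simplex [p,q,r] to [q,r] − [p,r] + [p,q]. For instance
  ∂[0,1,7] = [1,7] − [0,7] + [0,1],
  ∂[1,5,6] = [5,6] − [1,6] + [1,5].
The 24×16 boundary matrix has rank 15 and Smith normal form diag(1,1,1,1,1,1,1,1,1,1,1,1,1,1,1).

Now H_k = ker ∂_k / im ∂_{k+1}, so:

  H_0: rank C_0 − rank ∂_1 = 8 − 7 = 1, and the invariant factors of ∂_1 are all 1, so H_0 = Z.
  H_1: rank ker ∂_1 − rank ∂_2 = (24 − 7) − 15 = 2, and the invariant factors of ∂_2 are all 1, so H_1 = Z^2.
  H_2: rank ker ∂_2 − rank ∂_3 = (16 − 15) − 0 = 1, and there is no ∂_3, so H_2 = Z.

As a check, the Euler characteristic is 8 − 24 + 16 = 0, which agrees with 1 − 2 + 1 = 0.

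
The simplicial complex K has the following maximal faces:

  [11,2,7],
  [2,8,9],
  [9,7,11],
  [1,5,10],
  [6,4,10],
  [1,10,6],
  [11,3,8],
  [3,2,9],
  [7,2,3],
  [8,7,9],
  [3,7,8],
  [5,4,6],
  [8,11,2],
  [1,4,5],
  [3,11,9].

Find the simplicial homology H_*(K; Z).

Take the total order 1 < 2 < 3 < 4 < 5 < 6 < 7 < 8 < 9 < 10 < 11 on the vertex set. Then K (dimension 2) consists of the simplices:

  0-simplices (11): [1], [2], [3], [4], [5], [6], [7], [8], [9], [10], [11]
  1-simplices (25): (25 of them)
  2-simplices (15): [1,4,5], [1,5,10], [1,6,10], [2,3,7], [2,3,9], [2,7,11], [2,8,9], [2,8,11], [3,7,8], [3,8,11], [3,9,11], [4,5,6], [4,6,10], [7,8,9], [7,9,11]

Hence C_0 ≅ Z^11, C_1 ≅ Z^25, C_2 ≅ Z^15.

∂_1: C_1 → C_0 maps an edge to its endpoints' difference, ∂[p,q] = q − p. For instance
  ∂[9,11] = [11] − [9].
The 11×25 boundary matrix has rank 9 and Smith normal form diag(1,1,1,1,1,1,1,1,1).

∂_2: C_2 → C_1 maps a triangle to the signed sum of its edges. For instance
  ∂[4,6,10] = [6,10] − [4,10] + [4,6],
  ∂[3,8,11] = [8,11] − [3,11] + [3,8].
As a 25×15 matrix over Z this has rank 15, with invariant factors (1,1,1,1,1,1,1,1,1,1,1,1,1,1,2).

Reading off H_k = ker ∂_k / im ∂_{k+1}:

  H_0: rank C_0 − rank ∂_1 = 11 − 9 = 2, and the invariant factors of ∂_1 are all 1, so H_0 ≅ Z^2.
  H_1: rank ker ∂_1 − rank ∂_2 = (25 − 9) − 15 = 1, and ∂_2 has invariant factor 2 > 1, so H_1 ≅ Z ⊕ Z/2.
  H_2: rank ker ∂_2 − rank ∂_3 = (15 − 15) − 0 = 0, and there is no ∂_3, so H_2 ≅ 0.

(K is a triangulation of the disjoint union of the Möbius band and the real projective plane RP^2.)

H_0 = Z^2,  H_1 = Z ⊕ Z/2,  H_2 = 0.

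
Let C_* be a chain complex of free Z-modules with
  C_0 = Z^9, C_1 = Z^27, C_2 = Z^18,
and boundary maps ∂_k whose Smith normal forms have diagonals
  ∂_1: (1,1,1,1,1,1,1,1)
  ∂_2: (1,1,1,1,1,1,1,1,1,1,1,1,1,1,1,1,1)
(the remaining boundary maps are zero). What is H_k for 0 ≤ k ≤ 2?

H_0 ≅ Z,  H_1 ≅ Z^2,  H_2 ≅ Z.

H_0: b_0 = 9 − 0 − 8 = 1; torsion from ∂_1 factors > 1: none. So H_0 ≅ Z.
H_1: b_1 = 27 − 8 − 17 = 2; torsion from ∂_2 factors > 1: none. So H_1 ≅ Z^2.
H_2: b_2 = 18 − 17 − 0 = 1; torsion from ∂_3 factors > 1: none. So H_2 ≅ Z.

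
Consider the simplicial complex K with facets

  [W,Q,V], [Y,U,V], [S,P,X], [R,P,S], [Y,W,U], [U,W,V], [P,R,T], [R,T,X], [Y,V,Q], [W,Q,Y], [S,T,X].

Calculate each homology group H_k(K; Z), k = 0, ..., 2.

H_0 = Z^2,  H_1 = Z,  H_2 = Z.

Take the total order P < Q < R < S < T < U < V < W < X < Y on the vertex set. Then K (dimension 2) consists of the simplices:

  0-simplices (10): P, Q, R, S, T, U, V, W, X, Y
  1-simplices (19): PR, PS, PT, PX, QV, QW, QY, RS, RT, RX, ST, SX, TX, UV, UW, UY, VW, VY, WY
  2-simplices (11): PRS, PRT, PSX, QVW, QVY, QWY, RTX, STX, UVW, UVY, UWY

giving chain groups C_0 ≅ Z^10, C_1 ≅ Z^19, C_2 ≅ Z^11.

Boundary ∂_1: C_1 → C_0 maps an edge to its endpoints' difference, ∂[p,q] = q − p. For instance
  ∂PR = R − P.
As a 10×19 matrix over Z this has rank 8, with invariant factors (1,1,1,1,1,1,1,1).

Boundary ∂_2: C_2 → C_1 maps a triangle to the signed sum of its edges. For instance
  ∂QVW = VW − QW + QV,
  ∂UWY = WY − UY + UW.
As a 19×11 matrix over Z this has rank 10, with invariant factors (1,1,1,1,1,1,1,1,1,1).

From H_k ≅ ker(∂_k) / im(∂_{k+1}) we obtain:

  H_0: rank C_0 − rank ∂_1 = 10 − 8 = 2, and the invariant factors of ∂_1 are all 1, so H_0 = Z^2.
  H_1: rank ker ∂_1 − rank ∂_2 = (19 − 8) − 10 = 1, and the invariant factors of ∂_2 are all 1, so H_1 = Z.
  H_2: rank ker ∂_2 − rank ∂_3 = (11 − 10) − 0 = 1, and there is no ∂_3, so H_2 = Z.

As a check, the Euler characteristic is 10 − 19 + 11 = 2, which agrees with 2 − 1 + 1 = 2.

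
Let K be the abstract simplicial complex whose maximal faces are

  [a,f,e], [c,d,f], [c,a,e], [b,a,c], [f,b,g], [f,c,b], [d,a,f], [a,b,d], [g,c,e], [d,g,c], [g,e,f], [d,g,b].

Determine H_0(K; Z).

H_0 = Z.

We work with the vertex ordering a < b < c < d < e < f < g. The simplices of K, each written with vertices in increasing order, are:

  0-simplices (7): a, b, c, d, e, f, g
  1-simplices (18): ab, ac, ad, ae, af, bc, bd, bf, bg, cd, ce, cf, cg, df, dg, ef, eg, fg
  2-simplices (12): abc, abd, ace, adf, aef, bcf, bdg, bfg, cdf, cdg, ceg, efg

Hence C_0 ≅ Z^7, C_1 ≅ Z^18, C_2 ≅ Z^12.

The boundary map ∂_1: C_1 → C_0 maps an edge to its endpoints' difference, ∂[p,q] = q − p.
The resulting 7×18 matrix has rank 6, and its Smith normal form has invariant factors (1,1,1,1,1,1).

∂_2: C_2 → C_1 maps a triangle to the signed sum of its edges. For instance
  ∂bdg = dg − bg + bd,
  ∂bcf = cf − bf + bc.
As a 18×12 matrix over Z this has rank 12, with invariant factors (1,1,1,1,1,1,1,1,1,1,1,2).

Now H_k = ker ∂_k / im ∂_{k+1}, so:

  H_0: rank C_0 − rank ∂_1 = 7 − 6 = 1, and the invariant factors of ∂_1 are all 1, so H_0 = Z.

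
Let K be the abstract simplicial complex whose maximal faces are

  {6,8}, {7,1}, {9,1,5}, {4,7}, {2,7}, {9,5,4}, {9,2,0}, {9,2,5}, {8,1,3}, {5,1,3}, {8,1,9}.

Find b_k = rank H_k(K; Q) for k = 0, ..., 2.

b_0 = 1, b_1 = 2, b_2 = 0.

Fix the vertex order 0 < 1 < 2 < 3 < 4 < 5 < 6 < 7 < 8 < 9 and write every simplex with vertices in increasing order. Then dim K = 2 and the simplices of K are:

  0-simplices (10): [0], [1], [2], [3], [4], [5], [6], [7], [8], [9]
  1-simplices (18): [0,2], [0,9], [1,3], [1,5], [1,7], [1,8], [1,9], [2,5], [2,7], [2,9], [3,5], [3,8], [4,5], [4,7], [4,9], [5,9], [6,8], [8,9]
  2-simplices (7): [0,2,9], [1,3,5], [1,3,8], [1,5,9], [1,8,9], [2,5,9], [4,5,9]

so the chain groups are C_0 ≅ Z^10, C_1 ≅ Z^18, C_2 ≅ Z^7.

The boundary map ∂_1: C_1 → C_0 sends each edge [p,q] (with p < q) to q − p.
This gives a 10×18 integer matrix of rank 9; reducing to Smith normal form yields diagonal entries (1,1,1,1,1,1,1,1,1).

∂_2: C_2 → C_1 acts by ∂[p,q,r] = [q,r] − [p,r] + [p,q]. For instance
  ∂[1,3,5] = [3,5] − [1,5] + [1,3],
  ∂[0,2,9] = [2,9] − [0,9] + [0,2].
The resulting 18×7 matrix has rank 7, and its Smith normal form has invariant factors (1,1,1,1,1,1,1).

Computing H_k = (kernel of ∂_k) / (image of ∂_{k+1}):

  H_0: rank C_0 − rank ∂_1 = 10 − 9 = 1, and the invariant factors of ∂_1 are all 1, so H_0 = Z.
  H_1: rank ker ∂_1 − rank ∂_2 = (18 − 9) − 7 = 2, and the invariant factors of ∂_2 are all 1, so H_1 = Z^2.
  H_2: rank ker ∂_2 − rank ∂_3 = (7 − 7) − 0 = 0, and there is no ∂_3, so H_2 = 0.

As a check, the Euler characteristic is 10 − 18 + 7 = -1, which agrees with 1 − 2 + 0 = -1.

Hence the Betti numbers are b_0 = 1, b_1 = 2, b_2 = 0.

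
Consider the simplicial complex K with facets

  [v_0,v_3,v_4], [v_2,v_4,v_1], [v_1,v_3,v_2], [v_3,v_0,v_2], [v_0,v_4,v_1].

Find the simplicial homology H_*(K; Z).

H_0 ≅ Z,  H_1 ≅ Z,  H_2 = 0.

We work with the vertex ordering v_0 < v_1 < v_2 < v_3 < v_4. The simplices of K, each written with vertices in increasing order, are:

  0-simplices (5): [v_0], [v_1], [v_2], [v_3], [v_4]
  1-simplices (10): [v_0,v_1], [v_0,v_2], [v_0,v_3], [v_0,v_4], [v_1,v_2], [v_1,v_3], [v_1,v_4], [v_2,v_3], [v_2,v_4], [v_3,v_4]
  2-simplices (5): [v_0,v_1,v_4], [v_0,v_2,v_3], [v_0,v_3,v_4], [v_1,v_2,v_3], [v_1,v_2,v_4]

giving chain groups C_0 ≅ Z^5, C_1 ≅ Z^10, C_2 ≅ Z^5.

∂_1: C_1 → C_0 sends each edge [p,q] (with p < q) to q − p. For instance
  ∂[v_0,v_3] = [v_3] − [v_0].
The resulting 5×10 matrix has rank 4, and its Smith normal form has invariant factors (1,1,1,1).

The boundary map ∂_2: C_2 → C_1 acts by ∂[p,q,r] = [q,r] − [p,r] + [p,q]. For instance
  ∂[v_0,v_2,v_3] = [v_2,v_3] − [v_0,v_3] + [v_0,v_2],
  ∂[v_1,v_2,v_4] = [v_2,v_4] − [v_1,v_4] + [v_1,v_2].
The resulting 10×5 matrix has rank 5, and its Smith normal form has invariant factors (1,1,1,1,1).

From H_k ≅ ker(∂_k) / im(∂_{k+1}) we obtain:

  H_0: rank C_0 − rank ∂_1 = 5 − 4 = 1, and the invariant factors of ∂_1 are all 1, so H_0 = Z.
  H_1: rank ker ∂_1 − rank ∂_2 = (10 − 4) − 5 = 1, and the invariant factors of ∂_2 are all 1, so H_1 = Z.
  H_2: rank ker ∂_2 − rank ∂_3 = (5 − 5) − 0 = 0, and there is no ∂_3, so H_2 = 0.

As a check, the Euler characteristic is 5 − 10 + 5 = 0, which agrees with 1 − 1 + 0 = 0.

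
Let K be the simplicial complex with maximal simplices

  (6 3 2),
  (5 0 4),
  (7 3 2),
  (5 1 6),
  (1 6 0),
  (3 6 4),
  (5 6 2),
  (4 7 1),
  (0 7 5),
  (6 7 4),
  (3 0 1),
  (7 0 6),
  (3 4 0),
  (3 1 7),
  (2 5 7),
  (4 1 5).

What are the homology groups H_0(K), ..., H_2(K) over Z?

H_0 ≅ Z,  H_1 ≅ Z^2,  H_2 ≅ Z.

Take the total order 0 < 1 < 2 < 3 < 4 < 5 < 6 < 7 on the vertex set. Then K (dimension 2) consists of the simplices:

  0-simplices (8): [0], [1], [2], [3], [4], [5], [6], [7]
  1-simplices (24): (24 of them)
  2-simplices (16): [0,1,3], [0,1,6], [0,3,4], [0,4,5], [0,5,7], [0,6,7], [1,3,7], [1,4,5], [1,4,7], [1,5,6], [2,3,6], [2,3,7], [2,5,6], [2,5,7], [3,4,6], [4,6,7]

so the chain groups are C_0 ≅ Z^8, C_1 ≅ Z^24, C_2 ≅ Z^16.

∂_1: C_1 → C_0 maps an edge to its endpoints' difference, ∂[p,q] = q − p. For instance
  ∂[4,7] = [7] − [4].
This gives a 8×24 integer matrix of rank 7; reducing to Smith normal form yields diagonal entries (1,1,1,1,1,1,1).

Boundary ∂_2: C_2 → C_1 acts by ∂[p,q,r] = [q,r] − [p,r] + [p,q]. For instance
  ∂[0,6,7] = [6,7] − [0,7] + [0,6],
  ∂[1,4,7] = [4,7] − [1,7] + [1,4].
As a 24×16 matrix over Z this has rank 15, with invariant factors (1,1,1,1,1,1,1,1,1,1,1,1,1,1,1).

Now H_k = ker ∂_k / im ∂_{k+1}, so:

  H_0: rank C_0 − rank ∂_1 = 8 − 7 = 1, and the invariant factors of ∂_1 are all 1, so H_0 = Z.
  H_1: rank ker ∂_1 − rank ∂_2 = (24 − 7) − 15 = 2, and the invariant factors of ∂_2 are all 1, so H_1 = Z^2.
  H_2: rank ker ∂_2 − rank ∂_3 = (16 − 15) − 0 = 1, and there is no ∂_3, so H_2 = Z.

(K is a triangulation of the torus T^2.)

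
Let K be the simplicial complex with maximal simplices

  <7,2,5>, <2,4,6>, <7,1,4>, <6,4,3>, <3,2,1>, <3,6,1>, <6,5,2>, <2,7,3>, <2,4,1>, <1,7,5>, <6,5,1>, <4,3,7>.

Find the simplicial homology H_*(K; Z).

We work with the vertex ordering 1 < 2 < 3 < 4 < 5 < 6 < 7. The simplices of K, each written with vertices in increasing order, are:

  0-simplices (7): [1], [2], [3], [4], [5], [6], [7]
  1-simplices (18): [1,2], [1,3], [1,4], [1,5], [1,6], [1,7], [2,3], [2,4], [2,5], [2,6], [2,7], [3,4], [3,6], [3,7], [4,6], [4,7], [5,6], [5,7]
  2-simplices (12): [1,2,3], [1,2,4], [1,3,6], [1,4,7], [1,5,6], [1,5,7], [2,3,7], [2,4,6], [2,5,6], [2,5,7], [3,4,6], [3,4,7]

so the chain groups are C_0 ≅ Z^7, C_1 ≅ Z^18, C_2 ≅ Z^12.

The boundary map ∂_1: C_1 → C_0 maps an edge to its endpoints' difference, ∂[p,q] = q − p. For instance
  ∂[1,3] = [3] − [1].
The 7×18 boundary matrix has rank 6 and Smith normal form diag(1,1,1,1,1,1).

The boundary map ∂_2: C_2 → C_1 sends each 2-simplex [p,q,r] to [q,r] − [p,r] + [p,q]. For instance
  ∂[3,4,7] = [4,7] − [3,7] + [3,4],
  ∂[1,2,4] = [2,4] − [1,4] + [1,2].
The 18×12 boundary matrix has rank 12 and Smith normal form diag(1,1,1,1,1,1,1,1,1,1,1,2).

Computing H_k = (kernel of ∂_k) / (image of ∂_{k+1}):

  H_0: rank C_0 − rank ∂_1 = 7 − 6 = 1, and the invariant factors of ∂_1 are all 1, so H_0 = Z.
  H_1: rank ker ∂_1 − rank ∂_2 = (18 − 6) − 12 = 0, and ∂_2 has invariant factor 2 > 1, so H_1 = Z/2.
  H_2: rank ker ∂_2 − rank ∂_3 = (12 − 12) − 0 = 0, and there is no ∂_3, so H_2 = 0.

As a check, the Euler characteristic is 7 − 18 + 12 = 1, which agrees with 1 − 0 + 0 = 1.

H_0 = Z,  H_1 = Z/2,  H_2 = 0.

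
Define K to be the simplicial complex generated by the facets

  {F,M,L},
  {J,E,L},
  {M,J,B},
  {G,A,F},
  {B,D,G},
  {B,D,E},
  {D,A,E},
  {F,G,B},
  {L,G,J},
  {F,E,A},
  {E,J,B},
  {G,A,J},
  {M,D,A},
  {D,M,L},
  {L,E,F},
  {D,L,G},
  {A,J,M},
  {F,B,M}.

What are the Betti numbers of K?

Take the total order A < B < D < E < F < G < J < L < M on the vertex set. Then K (dimension 2) consists of the simplices:

  0-simplices (9): A, B, D, E, F, G, J, L, M
  1-simplices (27): AD, AE, AF, AG, AJ, AM, BD, BE, BF, BG, BJ, BM, DE, DG, DL, DM, EF, EJ, EL, FG, FL, FM, GJ, GL, JL, JM, LM
  2-simplices (18): ADE, ADM, AEF, AFG, AGJ, AJM, BDE, BDG, BEJ, BFG, BFM, BJM, DGL, DLM, EFL, EJL, FLM, GJL

Hence C_0 ≅ Z^9, C_1 ≅ Z^27, C_2 ≅ Z^18.

∂_1: C_1 → C_0 maps an edge to its endpoints' difference, ∂[p,q] = q − p. For instance
  ∂DM = M − D.
The resulting 9×27 matrix has rank 8, and its Smith normal form has invariant factors (1,1,1,1,1,1,1,1).

Boundary ∂_2: C_2 → C_1 maps a triangle to the signed sum of its edges. For instance
  ∂BFM = FM − BM + BF,
  ∂AFG = FG − AG + AF.
The 27×18 boundary matrix has rank 17 and Smith normal form diag(1,1,1,1,1,1,1,1,1,1,1,1,1,1,1,1,1).

Now H_k = ker ∂_k / im ∂_{k+1}, so:

  H_0: rank C_0 − rank ∂_1 = 9 − 8 = 1, and the invariant factors of ∂_1 are all 1, so H_0 = Z.
  H_1: rank ker ∂_1 − rank ∂_2 = (27 − 8) − 17 = 2, and the invariant factors of ∂_2 are all 1, so H_1 = Z^2.
  H_2: rank ker ∂_2 − rank ∂_3 = (18 − 17) − 0 = 1, and there is no ∂_3, so H_2 = Z.

Hence the Betti numbers are b_0 = 1, b_1 = 2, b_2 = 1.

b_0 = 1, b_1 = 2, b_2 = 1.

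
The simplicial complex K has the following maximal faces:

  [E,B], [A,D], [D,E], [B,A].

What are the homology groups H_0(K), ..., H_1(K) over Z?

Take the total order A < B < D < E on the vertex set. Then K (dimension 1) consists of the simplices:

  0-simplices (4): A, B, D, E
  1-simplices (4): AB, AD, BE, DE

so the chain groups are C_0 ≅ Z^4, C_1 ≅ Z^4.

The boundary map ∂_1: C_1 → C_0 is given by ∂[p,q] = [q] − [p].
The 4×4 boundary matrix has rank 3 and Smith normal form diag(1,1,1).

Computing H_k = (kernel of ∂_k) / (image of ∂_{k+1}):

  H_0: rank C_0 − rank ∂_1 = 4 − 3 = 1, and the invariant factors of ∂_1 are all 1, so H_0 ≅ Z.
  H_1: rank ker ∂_1 − rank ∂_2 = (4 − 3) − 0 = 1, and there is no ∂_2, so H_1 ≅ Z.

H_0 = Z,  H_1 = Z.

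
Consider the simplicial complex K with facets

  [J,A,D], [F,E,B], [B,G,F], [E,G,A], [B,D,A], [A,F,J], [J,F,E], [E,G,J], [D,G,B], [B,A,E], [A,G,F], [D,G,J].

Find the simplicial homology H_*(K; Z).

H_0 = Z,  H_1 = Z/2,  H_2 = 0.

Order the vertices as A < B < D < E < F < G < J. Listing each simplex with vertices in this order, K has dimension 2 with simplices:

  0-simplices (7): A, B, D, E, F, G, J
  1-simplices (18): AB, AD, AE, AF, AG, AJ, BD, BE, BF, BG, DG, DJ, EF, EG, EJ, FG, FJ, GJ
  2-simplices (12): ABD, ABE, ADJ, AEG, AFG, AFJ, BDG, BEF, BFG, DGJ, EFJ, EGJ

Hence C_0 ≅ Z^7, C_1 ≅ Z^18, C_2 ≅ Z^12.

The boundary map ∂_1: C_1 → C_0 is given by ∂[p,q] = [q] − [p].
As a 7×18 matrix over Z this has rank 6, with invariant factors (1,1,1,1,1,1).

∂_2: C_2 → C_1 sends each 2-simplex [p,q,r] to [q,r] − [p,r] + [p,q]. For instance
  ∂DGJ = GJ − DJ + DG,
  ∂BDG = DG − BG + BD.
As a 18×12 matrix over Z this has rank 12, with invariant factors (1,1,1,1,1,1,1,1,1,1,1,2).

Reading off H_k = ker ∂_k / im ∂_{k+1}:

  H_0: rank C_0 − rank ∂_1 = 7 − 6 = 1, and the invariant factors of ∂_1 are all 1, so H_0 = Z.
  H_1: rank ker ∂_1 − rank ∂_2 = (18 − 6) − 12 = 0, and ∂_2 has invariant factor 2 > 1, so H_1 = Z/2.
  H_2: rank ker ∂_2 − rank ∂_3 = (12 − 12) − 0 = 0, and there is no ∂_3, so H_2 = 0.

(K is a triangulation of the real projective plane RP^2.)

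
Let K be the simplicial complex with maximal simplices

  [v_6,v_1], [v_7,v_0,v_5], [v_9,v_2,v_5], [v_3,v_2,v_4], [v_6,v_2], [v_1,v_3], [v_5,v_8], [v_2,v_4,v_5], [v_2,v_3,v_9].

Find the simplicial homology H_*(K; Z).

Order the vertices as v_0 < v_1 < v_2 < v_3 < v_4 < v_5 < v_6 < v_7 < v_8 < v_9. Listing each simplex with vertices in this order, K has dimension 2 with simplices:

  0-simplices (10): [v_0], [v_1], [v_2], [v_3], [v_4], [v_5], [v_6], [v_7], [v_8], [v_9]
  1-simplices (15): (15 of them)
  2-simplices (5): [v_0,v_5,v_7], [v_2,v_3,v_4], [v_2,v_3,v_9], [v_2,v_4,v_5], [v_2,v_5,v_9]

so the chain groups are C_0 ≅ Z^10, C_1 ≅ Z^15, C_2 ≅ Z^5.

∂_1: C_1 → C_0 sends each edge [p,q] (with p < q) to q − p.
This gives a 10×15 integer matrix of rank 9; reducing to Smith normal form yields diagonal entries (1,1,1,1,1,1,1,1,1).

Boundary ∂_2: C_2 → C_1 maps a triangle to the signed sum of its edges. For instance
  ∂[v_2,v_5,v_9] = [v_5,v_9] − [v_2,v_9] + [v_2,v_5],
  ∂[v_0,v_5,v_7] = [v_5,v_7] − [v_0,v_7] + [v_0,v_5].
The 15×5 boundary matrix has rank 5 and Smith normal form diag(1,1,1,1,1).

From H_k ≅ ker(∂_k) / im(∂_{k+1}) we obtain:

  H_0: rank C_0 − rank ∂_1 = 10 − 9 = 1, and the invariant factors of ∂_1 are all 1, so H_0 = Z.
  H_1: rank ker ∂_1 − rank ∂_2 = (15 − 9) − 5 = 1, and the invariant factors of ∂_2 are all 1, so H_1 = Z.
  H_2: rank ker ∂_2 − rank ∂_3 = (5 − 5) − 0 = 0, and there is no ∂_3, so H_2 = 0.

H_0 ≅ Z,  H_1 ≅ Z,  H_2 = 0.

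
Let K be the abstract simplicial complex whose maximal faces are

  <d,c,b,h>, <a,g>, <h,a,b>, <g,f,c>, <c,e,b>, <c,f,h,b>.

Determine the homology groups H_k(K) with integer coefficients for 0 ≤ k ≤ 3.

H_0 ≅ Z,  H_1 ≅ Z,  H_2 = 0,  H_3 = 0.

Order the vertices as a < b < c < d < e < f < g < h. Listing each simplex with vertices in this order, K has dimension 3 with simplices:

  0-simplices (8): a, b, c, d, e, f, g, h
  1-simplices (16): ab, ag, ah, bc, bd, be, bf, bh, cd, ce, cf, cg, ch, dh, fg, fh
  2-simplices (10): abh, bcd, bce, bcf, bch, bdh, bfh, cdh, cfg, cfh
  3-simplices (2): bcdh, bcfh

so the chain groups are C_0 ≅ Z^8, C_1 ≅ Z^16, C_2 ≅ Z^10, C_3 ≅ Z^2.

Boundary ∂_1: C_1 → C_0 maps an edge to its endpoints' difference, ∂[p,q] = q − p. For instance
  ∂ah = h − a.
As a 8×16 matrix over Z this has rank 7, with invariant factors (1,1,1,1,1,1,1).

The boundary map ∂_2: C_2 → C_1 acts by ∂[p,q,r] = [q,r] − [p,r] + [p,q]. For instance
  ∂bfh = fh − bh + bf,
  ∂cfg = fg − cg + cf.
As a 16×10 matrix over Z this has rank 8, with invariant factors (1,1,1,1,1,1,1,1).

The boundary map ∂_3: C_3 → C_2 sends each 3-simplex σ to the alternating sum Σ_i (−1)^i (σ with its i-th vertex removed). For instance
  ∂bcdh = cdh − bdh + bch − bcd,
  ∂bcfh = cfh − bfh + bch − bcf.
This gives a 10×2 integer matrix of rank 2; reducing to Smith normal form yields diagonal entries (1,1).

Computing H_k = (kernel of ∂_k) / (image of ∂_{k+1}):

  H_0: rank C_0 − rank ∂_1 = 8 − 7 = 1, and the invariant factors of ∂_1 are all 1, so H_0 = Z.
  H_1: rank ker ∂_1 − rank ∂_2 = (16 − 7) − 8 = 1, and the invariant factors of ∂_2 are all 1, so H_1 = Z.
  H_2: rank ker ∂_2 − rank ∂_3 = (10 − 8) − 2 = 0, and the invariant factors of ∂_3 are all 1, so H_2 = 0.
  H_3: rank ker ∂_3 − rank ∂_4 = (2 − 2) − 0 = 0, and there is no ∂_4, so H_3 = 0.

As a check, the Euler characteristic is 8 − 16 + 10 − 2 = 0, which agrees with 1 − 1 + 0 − 0 = 0.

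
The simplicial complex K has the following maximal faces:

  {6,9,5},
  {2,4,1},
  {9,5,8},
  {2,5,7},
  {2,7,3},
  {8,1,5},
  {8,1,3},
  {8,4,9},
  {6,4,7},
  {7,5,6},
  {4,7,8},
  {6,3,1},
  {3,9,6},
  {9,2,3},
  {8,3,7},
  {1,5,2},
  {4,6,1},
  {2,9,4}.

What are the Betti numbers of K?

b_0 = 1, b_1 = 2, b_2 = 1.

K has 9 vertices, 27 edges, 18 triangles.
rank ∂_0 = 0, rank ∂_1 = 8 ⇒ b_0 = 9 − 0 − 8 = 1; all invariant factors of ∂_1 are 1 so no torsion. So H_0 ≅ Z.
rank ∂_1 = 8, rank ∂_2 = 17 ⇒ b_1 = 27 − 8 − 17 = 2; all invariant factors of ∂_2 are 1 so no torsion. So H_1 ≅ Z^2.
rank ∂_2 = 17, rank ∂_3 = 0 ⇒ b_2 = 18 − 17 − 0 = 1. So H_2 ≅ Z.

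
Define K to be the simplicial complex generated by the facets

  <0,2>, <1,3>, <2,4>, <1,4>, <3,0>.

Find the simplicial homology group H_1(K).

H_1 ≅ Z.

We work with the vertex ordering 0 < 1 < 2 < 3 < 4. The simplices of K, each written with vertices in increasing order, are:

  0-simplices (5): [0], [1], [2], [3], [4]
  1-simplices (5): [0,2], [0,3], [1,3], [1,4], [2,4]

Hence C_0 ≅ Z^5, C_1 ≅ Z^5.

∂_1: C_1 → C_0 maps an edge to its endpoints' difference, ∂[p,q] = q − p. For instance
  ∂[1,4] = [4] − [1].
The resulting 5×5 matrix has rank 4, and its Smith normal form has invariant factors (1,1,1,1).

Reading off H_k = ker ∂_k / im ∂_{k+1}:

  H_1: rank ker ∂_1 − rank ∂_2 = (5 − 4) − 0 = 1, and there is no ∂_2, so H_1 ≅ Z.

(K is a triangulation of the circle S^1.)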